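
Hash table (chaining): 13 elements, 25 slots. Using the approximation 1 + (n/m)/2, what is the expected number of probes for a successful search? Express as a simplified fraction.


Computing expected probes:
alpha = 13/25
= 1 + alpha/2
= 1 + 13/(2*25)
= (2*25 + 13) / (2*25)
= 63/50


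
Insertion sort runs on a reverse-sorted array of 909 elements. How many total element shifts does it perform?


Sum of shifts = 1 + 2 + 3 + ... + 908
= 909 * 908 / 2
= 825372 / 2
= 412686


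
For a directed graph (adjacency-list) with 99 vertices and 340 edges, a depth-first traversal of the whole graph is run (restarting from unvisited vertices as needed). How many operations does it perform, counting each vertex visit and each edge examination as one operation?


A full DFS traversal visits each vertex once and examines each edge once.
V = 99
E = 340
Sum = 99 + 340 = 439


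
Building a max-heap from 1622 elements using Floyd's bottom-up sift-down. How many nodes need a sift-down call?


In a heap of 1622 elements (0-indexed array):
  Last element index: 1621
  Parent of last element: floor((1621 - 1) / 2) = 810
  Internal nodes: indices 0 to 810
  Count = floor(1622/2) = 811


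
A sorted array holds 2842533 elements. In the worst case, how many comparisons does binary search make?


Halving sequence: 2842533 -> 1421266 -> 710633 -> 355316 -> 177658 -> 88829 -> 44414 -> 22207 -> 11103 -> 5551 -> 2775 -> 1387 -> 693 -> 346 -> 173 -> 86 -> 43 -> 21 -> 10 -> 5 -> 2 -> 1
Number of halvings = 21
Max comparisons = 21 + 1 = 22


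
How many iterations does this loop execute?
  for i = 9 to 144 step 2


The loop variable i takes values starting at 9 and increments by 2 each iteration.
Sequence: i = 9, 11, 13, 15, 17, 19, 21, 23, 25, ...
The upper bound 144 is inclusive, so the count is floor((last - first) / step) + 1:
floor((144 - 9) / 2) + 1 = floor(135/2) + 1 = 67 + 1 = 68


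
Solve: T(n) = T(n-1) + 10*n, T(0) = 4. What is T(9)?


Expanding the recurrence:
T(9) = T(8) + 10*9
       = T(7) + 10*8 + 10*9
       ...
       = T(0) + 10*(1 + 2 + ... + 9)
       = 4 + 10 * 9*10/2
       = 4 + 10 * 45
       = 4 + 450 = 454


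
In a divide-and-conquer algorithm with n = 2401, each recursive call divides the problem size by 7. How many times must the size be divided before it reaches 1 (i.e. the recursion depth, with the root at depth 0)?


Number of divisions = log_7(2401)
Sizes: 2401 -> 343 -> 49 -> 7 -> 1 (4 divisions)
Recursion depth = 4


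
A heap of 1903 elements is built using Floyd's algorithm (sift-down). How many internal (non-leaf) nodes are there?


Leaf nodes occupy roughly half the array.
Sift-down is called for each internal node, starting from the last one.
Internal nodes = floor(n/2) = floor(1903/2) = 951


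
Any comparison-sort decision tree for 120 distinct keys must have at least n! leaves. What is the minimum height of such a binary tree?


A binary decision tree of height h has at most 2^h leaves and needs at least n! of them, so h >= ceil(log2(n!)).
120! is far too large to multiply out, so use Stirling's series:
  ln(n!) ~ n ln n - n + (1/2) ln(2 pi n) + 1/(12n)  (error below 1/(360 n^3), negligible here)
  ln(120) = 4.7874917
  n ln n = 120 * 4.7874917 = 574.4990
  (1/2) ln(2 pi * 120) = (1/2) ln(753.9822) = 3.3127
  1/(12*120) = 0.0007
  ln(120!) ~ 574.4990 - 120 + 3.3127 + 0.0007 = 457.8124
Convert to base 2: log2(120!) = 457.8124 / ln 2 = 457.8124 / 0.69314718 = 660.4837
ceil(660.4837) = 661


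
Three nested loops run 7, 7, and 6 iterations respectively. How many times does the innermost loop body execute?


Loop 1 (outermost): 7 iterations
Loop 2 (middle): 7 iterations per outer
Loop 3 (innermost): 6 iterations per middle
Total = 7 * 7 * 6 = 294


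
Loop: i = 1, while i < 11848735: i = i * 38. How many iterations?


i multiplies by 38 each step:
i = 1 -> 38 -> 1444 -> 54872 -> 2085136 -> 79235168 (stop)
Iterations = ceil(log_38(11848735)) = 5


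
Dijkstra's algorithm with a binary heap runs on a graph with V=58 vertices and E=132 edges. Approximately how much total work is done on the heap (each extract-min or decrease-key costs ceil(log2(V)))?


Dijkstra with a binary heap: each vertex is extracted once, each edge may relax once.
Each heap operation costs O(log V).
V + E = 58 + 132 = 190
ceil(log2(58)) = 6 (since 2^5 = 32 < 58 <= 64 = 2^6)
Total heap work = (V+E) * ceil(log2(V)) = 190 * 6 = 1140


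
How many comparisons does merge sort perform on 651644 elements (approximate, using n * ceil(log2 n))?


Recursion depth: ceil(log2(651644)) = 20
Each recursion level merges n = 651644 elements
Total = 651644 * 20 = 13032880


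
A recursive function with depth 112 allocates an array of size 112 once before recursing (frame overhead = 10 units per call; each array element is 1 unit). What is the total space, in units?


Array allocation: 112 units (allocated once)
Stack frames: 112 deep * 10 per frame = 1120 units
Total = 112 + 1120 = 1232


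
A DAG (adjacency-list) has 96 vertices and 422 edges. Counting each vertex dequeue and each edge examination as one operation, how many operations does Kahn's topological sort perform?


V = 96 (vertex processing)
E = 422 (edge processing)
V + E = 96 + 422 = 518


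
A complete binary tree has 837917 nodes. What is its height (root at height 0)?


In a complete binary tree, level k holds nodes 2^k .. 2^(k+1)-1 (1-indexed).
Height = floor(log2(n)) = floor(log2(837917)) = 19
Check: 2^19 = 524288 <= 837917 < 1048576 = 2^20


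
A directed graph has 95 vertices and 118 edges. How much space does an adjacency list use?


Adjacency list: one list head per vertex + one entry per edge
Vertex heads: 95
Edge entries: 118
Total = 95 + 118 = 213


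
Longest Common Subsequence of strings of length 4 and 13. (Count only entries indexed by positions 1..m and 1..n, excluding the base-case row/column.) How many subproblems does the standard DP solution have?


DP table indexed by positions in both strings.
First string: 4 positions
Second string: 13 positions
Total = 4 * 13 = 52


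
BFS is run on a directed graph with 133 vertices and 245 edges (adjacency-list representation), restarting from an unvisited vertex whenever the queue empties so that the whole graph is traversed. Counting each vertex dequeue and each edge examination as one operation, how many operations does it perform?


A full BFS traversal dequeues each vertex exactly once and examines each directed edge exactly once.
V = 133 (vertex processing cost)
E = 245 (edge examination cost)
Total operations proportional to V + E = 133 + 245 = 378


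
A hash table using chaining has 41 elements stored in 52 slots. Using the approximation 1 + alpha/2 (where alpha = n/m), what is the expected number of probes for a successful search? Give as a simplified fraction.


Load factor alpha = n/m = 41/52
Expected probes = 1 + alpha/2 = 1 + 41/(2*52)
= 1 + 41/104
= 104/104 + 41/104
= 145/104


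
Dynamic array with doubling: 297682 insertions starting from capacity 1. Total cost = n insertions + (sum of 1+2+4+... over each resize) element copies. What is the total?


n = 297682
Insertion costs: 297682
Resizes copy 1, 2, 4, ... up to the largest power of 2 that is <= n-1 = 297681, i.e. 262144.
Copy costs = 1 + 2 + 4 + 8 + 16 + 32 + 64 + 128 + 256 + 512 + 1024 + 2048 + 4096 + 8192 + 16384 + 32768 + 65536 + 131072 + 262144 = 524287
Total = 297682 + 524287 = 821969


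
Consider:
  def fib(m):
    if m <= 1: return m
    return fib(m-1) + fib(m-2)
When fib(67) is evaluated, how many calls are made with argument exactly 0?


Let N(m) = number of times fib(m) is called while evaluating fib(67).
N(67) = 1 (the initial call).
N(66) = 1 (only fib(67) calls it).
For 1 <= m <= 65: fib(m) is called by fib(m+1) and fib(m+2), so
  N(m) = N(m+1) + N(m+2).
fib(0) is called only by fib(2), so N(0) = N(2).
Walk down from m=67:
  N(67)=1, N(66)=1, N(65)=2, N(64)=3, N(63)=5, N(62)=8, N(61)=13, N(60)=21, N(59)=34, N(58)=55, N(57)=89, N(56)=144, N(55)=233, N(54)=377, N(53)=610, N(52)=987, N(51)=1597, N(50)=2584, N(49)=4181, N(48)=6765, N(47)=10946, N(46)=17711, N(45)=28657, N(44)=46368, N(43)=75025, N(42)=121393, N(41)=196418, N(40)=317811, N(39)=514229, N(38)=832040, N(37)=1346269, N(36)=2178309, N(35)=3524578, N(34)=5702887, N(33)=9227465, N(32)=14930352, N(31)=24157817, N(30)=39088169, N(29)=63245986, N(28)=102334155, N(27)=165580141, N(26)=267914296, N(25)=433494437, N(24)=701408733, N(23)=1134903170, N(22)=1836311903, N(21)=2971215073, N(20)=4807526976, N(19)=7778742049, N(18)=12586269025, N(17)=20365011074, N(16)=32951280099, N(15)=53316291173, N(14)=86267571272, N(13)=139583862445, N(12)=225851433717, N(11)=365435296162, N(10)=591286729879, N(9)=956722026041, N(8)=1548008755920, N(7)=2504730781961, N(6)=4052739537881, N(5)=6557470319842, N(4)=10610209857723, N(3)=17167680177565, N(2)=27777890035288, N(1)=44945570212853, N(0)=N(2)=27777890035288
N(0) = 27777890035288


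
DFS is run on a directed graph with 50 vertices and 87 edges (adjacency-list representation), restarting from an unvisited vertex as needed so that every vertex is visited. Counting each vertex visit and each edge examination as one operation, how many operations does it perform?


A full DFS traversal processes each vertex exactly once (push/pop on stack).
Each directed edge is examined once.
V = 50, E = 87
V + E = 137


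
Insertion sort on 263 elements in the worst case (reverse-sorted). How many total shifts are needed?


In the worst case (reverse-sorted), each element shifts past all previous:
  Element 1: 1 shifts
  Element 2: 2 shifts
  Element 3: 3 shifts
  Element 4: 4 shifts
  Element 5: 5 shifts
  ...
  Element 262: 262 shifts
Total = 1 + 2 + ... + 262
= 263*(263-1)/2 = 34453


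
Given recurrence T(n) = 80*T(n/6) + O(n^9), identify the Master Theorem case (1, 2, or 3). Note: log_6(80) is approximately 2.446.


Master Theorem parameters: a=80, b=6, c=9
log_b(a) = 2.446
Compare b^c with a: 6^9 = 10077696 > 80, so c > log_b(a).
Comparing c=9 vs log_b(a)=2.446:
9 > 2.446 => Case 3
Result: T(n) = O(n^9)
Master Theorem case = 3


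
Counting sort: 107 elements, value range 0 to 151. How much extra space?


n = 107 (output array)
k = 152 (count array for 152 distinct values)
Extra space = 107 + 152 = 259


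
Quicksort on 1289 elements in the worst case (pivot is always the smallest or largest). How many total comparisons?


In the worst case, each partition step picks the worst pivot:
  Partition 1: 1288 comparisons (n-1 elements to compare)
  Partition 2: 1287 comparisons
  Partition 3: 1286 comparisons
  Partition 4: 1285 comparisons
  Partition 5: 1284 comparisons
  ...
  Last partition: 0 comparisons
Total = (n-1) + (n-2) + ... + 1 + 0 = n*(n-1)/2
= 1289*1288/2 = 830116


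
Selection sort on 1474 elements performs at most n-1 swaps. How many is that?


Each of the 1473 passes places one element in its final position.
Pass 1: swap minimum into position 0
Pass 2: swap minimum of remaining into position 1
...
Pass 1473: last two elements, one swap
Maximum swaps = 1474 - 1 = 1473


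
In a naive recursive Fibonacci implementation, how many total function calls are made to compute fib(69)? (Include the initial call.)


Let C(m) = total calls to evaluate fib(m). Then C(0)=C(1)=1, and
C(m) = 1 + C(m-1) + C(m-2) for m >= 2.
Build the table (each entry = 1 + previous two):
  C(0) = 1
  C(1) = 1
  C(2) = 1 + 1 + 1 = 3
  C(3) = 1 + 3 + 1 = 5
  C(4) = 1 + 5 + 3 = 9
  C(5) = 1 + 9 + 5 = 15
  C(6) = 1 + 15 + 9 = 25
  C(7) = 1 + 25 + 15 = 41
  C(8) = 1 + 41 + 25 = 67
  C(9) = 1 + 67 + 41 = 109
  C(10) = 1 + 109 + 67 = 177
  C(11) = 1 + 177 + 109 = 287
  C(12) = 1 + 287 + 177 = 465
  C(13) = 1 + 465 + 287 = 753
  C(14) = 1 + 753 + 465 = 1219
  C(15) = 1 + 1219 + 753 = 1973
  C(16) = 1 + 1973 + 1219 = 3193
  C(17) = 1 + 3193 + 1973 = 5167
  C(18) = 1 + 5167 + 3193 = 8361
  C(19) = 1 + 8361 + 5167 = 13529
  C(20) = 1 + 13529 + 8361 = 21891
  C(21) = 1 + 21891 + 13529 = 35421
  C(22) = 1 + 35421 + 21891 = 57313
  C(23) = 1 + 57313 + 35421 = 92735
  C(24) = 1 + 92735 + 57313 = 150049
  C(25) = 1 + 150049 + 92735 = 242785
  C(26) = 1 + 242785 + 150049 = 392835
  C(27) = 1 + 392835 + 242785 = 635621
  C(28) = 1 + 635621 + 392835 = 1028457
  C(29) = 1 + 1028457 + 635621 = 1664079
  C(30) = 1 + 1664079 + 1028457 = 2692537
  C(31) = 1 + 2692537 + 1664079 = 4356617
  C(32) = 1 + 4356617 + 2692537 = 7049155
  C(33) = 1 + 7049155 + 4356617 = 11405773
  C(34) = 1 + 11405773 + 7049155 = 18454929
  C(35) = 1 + 18454929 + 11405773 = 29860703
  C(36) = 1 + 29860703 + 18454929 = 48315633
  C(37) = 1 + 48315633 + 29860703 = 78176337
  C(38) = 1 + 78176337 + 48315633 = 126491971
  C(39) = 1 + 126491971 + 78176337 = 204668309
  C(40) = 1 + 204668309 + 126491971 = 331160281
  C(41) = 1 + 331160281 + 204668309 = 535828591
  C(42) = 1 + 535828591 + 331160281 = 866988873
  C(43) = 1 + 866988873 + 535828591 = 1402817465
  C(44) = 1 + 1402817465 + 866988873 = 2269806339
  C(45) = 1 + 2269806339 + 1402817465 = 3672623805
  C(46) = 1 + 3672623805 + 2269806339 = 5942430145
  C(47) = 1 + 5942430145 + 3672623805 = 9615053951
  C(48) = 1 + 9615053951 + 5942430145 = 15557484097
  C(49) = 1 + 15557484097 + 9615053951 = 25172538049
  C(50) = 1 + 25172538049 + 15557484097 = 40730022147
  C(51) = 1 + 40730022147 + 25172538049 = 65902560197
  C(52) = 1 + 65902560197 + 40730022147 = 106632582345
  C(53) = 1 + 106632582345 + 65902560197 = 172535142543
  C(54) = 1 + 172535142543 + 106632582345 = 279167724889
  C(55) = 1 + 279167724889 + 172535142543 = 451702867433
  C(56) = 1 + 451702867433 + 279167724889 = 730870592323
  C(57) = 1 + 730870592323 + 451702867433 = 1182573459757
  C(58) = 1 + 1182573459757 + 730870592323 = 1913444052081
  C(59) = 1 + 1913444052081 + 1182573459757 = 3096017511839
  C(60) = 1 + 3096017511839 + 1913444052081 = 5009461563921
  C(61) = 1 + 5009461563921 + 3096017511839 = 8105479075761
  C(62) = 1 + 8105479075761 + 5009461563921 = 13114940639683
  C(63) = 1 + 13114940639683 + 8105479075761 = 21220419715445
  C(64) = 1 + 21220419715445 + 13114940639683 = 34335360355129
  C(65) = 1 + 34335360355129 + 21220419715445 = 55555780070575
  C(66) = 1 + 55555780070575 + 34335360355129 = 89891140425705
  C(67) = 1 + 89891140425705 + 55555780070575 = 145446920496281
  C(68) = 1 + 145446920496281 + 89891140425705 = 235338060921987
  C(69) = 1 + 235338060921987 + 145446920496281 = 380784981418269
Total calls for fib(69) = 380784981418269


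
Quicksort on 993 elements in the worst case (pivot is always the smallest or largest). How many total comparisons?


In the worst case, each partition step picks the worst pivot:
  Partition 1: 992 comparisons (n-1 elements to compare)
  Partition 2: 991 comparisons
  Partition 3: 990 comparisons
  Partition 4: 989 comparisons
  Partition 5: 988 comparisons
  ...
  Last partition: 0 comparisons
Total = (n-1) + (n-2) + ... + 1 + 0 = n*(n-1)/2
= 993*992/2 = 492528


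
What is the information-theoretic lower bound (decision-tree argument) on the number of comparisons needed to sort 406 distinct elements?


A binary decision tree of height h has at most 2^h leaves and needs at least n! of them, so h >= ceil(log2(n!)).
406! is far too large to multiply out, so use Stirling's series:
  ln(n!) ~ n ln n - n + (1/2) ln(2 pi n) + 1/(12n)  (error below 1/(360 n^3), negligible here)
  ln(406) = 6.0063532
  n ln n = 406 * 6.0063532 = 2438.5794
  (1/2) ln(2 pi * 406) = (1/2) ln(2550.9732) = 3.9221
  1/(12*406) = 0.0002
  ln(406!) ~ 2438.5794 - 406 + 3.9221 + 0.0002 = 2036.5017
Convert to base 2: log2(406!) = 2036.5017 / ln 2 = 2036.5017 / 0.69314718 = 2938.0509
ceil(2938.0509) = 2939


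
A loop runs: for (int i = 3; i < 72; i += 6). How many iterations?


Loop starts at i = 3, increments by 6, stops when i >= 72.
Number of iterations = ceil((72 - 3) / 6)
= ceil(69 / 6)
= 12


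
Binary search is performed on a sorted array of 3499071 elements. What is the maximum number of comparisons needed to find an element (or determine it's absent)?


Binary search halves the search space each comparison:
  Step 1: search space = 3499071 -> 1749535
  Step 2: search space = 1749535 -> 874767
  Step 3: search space = 874767 -> 437383
  Step 4: search space = 437383 -> 218691
  Step 5: search space = 218691 -> 109345
  Step 6: search space = 109345 -> 54672
  Step 7: search space = 54672 -> 27336
  Step 8: search space = 27336 -> 13668
  Step 9: search space = 13668 -> 6834
  Step 10: search space = 6834 -> 3417
  Step 11: search space = 3417 -> 1708
  Step 12: search space = 1708 -> 854
  Step 13: search space = 854 -> 427
  Step 14: search space = 427 -> 213
  Step 15: search space = 213 -> 106
  Step 16: search space = 106 -> 53
  Step 17: search space = 53 -> 26
  Step 18: search space = 26 -> 13
  Step 19: search space = 13 -> 6
  Step 20: search space = 6 -> 3
  Step 21: search space = 3 -> 1
  Step 22: search space = 1 (final check)
Maximum comparisons = floor(log2(3499071)) + 1 = 21 + 1 = 22


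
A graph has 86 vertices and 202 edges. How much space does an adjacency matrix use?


Adjacency matrix: V x V grid of entries
Space = V^2 = 86^2 = 86 * 86 = 7396


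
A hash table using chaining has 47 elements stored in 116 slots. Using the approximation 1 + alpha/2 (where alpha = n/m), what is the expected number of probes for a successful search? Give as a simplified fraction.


Load factor alpha = n/m = 47/116
Expected probes = 1 + alpha/2 = 1 + 47/(2*116)
= 1 + 47/232
= 232/232 + 47/232
= 279/232


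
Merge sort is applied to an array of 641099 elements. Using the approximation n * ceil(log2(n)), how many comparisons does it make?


Merge sort divides the array into halves recursively.
Number of levels = ceil(log2(641099)) = 20
At each level, approximately n = 641099 comparisons are needed for merging.
Total comparisons ~ n * ceil(log2(n)) = 641099 * 20 = 12821980


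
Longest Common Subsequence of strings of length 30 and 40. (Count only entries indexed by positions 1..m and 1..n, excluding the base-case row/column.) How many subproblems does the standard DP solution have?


DP table indexed by positions in both strings.
First string: 30 positions
Second string: 40 positions
Total = 30 * 40 = 1200


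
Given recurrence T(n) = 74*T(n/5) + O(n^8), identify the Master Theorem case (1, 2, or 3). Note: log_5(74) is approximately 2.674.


Master Theorem parameters: a=74, b=5, c=8
log_b(a) = 2.674
Compare b^c with a: 5^8 = 390625 > 74, so c > log_b(a).
Comparing c=8 vs log_b(a)=2.674:
8 > 2.674 => Case 3
Result: T(n) = O(n^8)
Master Theorem case = 3


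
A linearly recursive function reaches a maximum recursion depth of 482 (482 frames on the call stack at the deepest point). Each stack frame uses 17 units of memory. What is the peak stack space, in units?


Maximum recursion depth = 482 frames
Memory per frame = 17 units
Total stack space = depth * frame_size
= 482 * 17 = 8194


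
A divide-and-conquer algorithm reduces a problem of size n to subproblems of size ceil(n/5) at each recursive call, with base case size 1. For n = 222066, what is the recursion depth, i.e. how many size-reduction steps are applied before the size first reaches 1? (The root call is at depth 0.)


Each step divides the size by 5 (rounding up); after k steps the size is ceil(n/5^k), which equals 1 exactly when 5^k >= n.
So the depth is the smallest k with 5^k >= 222066, i.e. ceil(log_5(222066)).
5^7 = 78125 < 222066 <= 390625 = 5^8
Recursion depth = 8


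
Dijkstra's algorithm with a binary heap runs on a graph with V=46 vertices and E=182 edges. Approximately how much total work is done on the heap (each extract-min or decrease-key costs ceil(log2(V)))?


Dijkstra with a binary heap: each vertex is extracted once, each edge may relax once.
Each heap operation costs O(log V).
V + E = 46 + 182 = 228
ceil(log2(46)) = 6 (since 2^5 = 32 < 46 <= 64 = 2^6)
Total heap work = (V+E) * ceil(log2(V)) = 228 * 6 = 1368


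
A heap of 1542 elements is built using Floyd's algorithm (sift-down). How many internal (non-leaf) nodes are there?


Leaf nodes occupy roughly half the array.
Sift-down is called for each internal node, starting from the last one.
Internal nodes = floor(n/2) = floor(1542/2) = 771


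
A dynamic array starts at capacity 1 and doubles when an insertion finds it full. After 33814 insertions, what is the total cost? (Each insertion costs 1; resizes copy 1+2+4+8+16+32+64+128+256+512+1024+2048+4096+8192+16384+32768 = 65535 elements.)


Insertion cost: 33814 (one per element)
Resizes occur just before inserting elements 2, 3, 5, 9, ...
Elements copied at each resize: 1 + 2 + 4 + 8 + 16 + 32 + 64 + 128 + 256 + 512 + 1024 + 2048 + 4096 + 8192 + 16384 + 32768
Sum of copies = 65535 (geometric series: 2^k - 1)
Total = 33814 + 65535 = 99349


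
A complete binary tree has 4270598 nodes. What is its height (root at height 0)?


In a complete binary tree, level k holds nodes 2^k .. 2^(k+1)-1 (1-indexed).
Height = floor(log2(n)) = floor(log2(4270598)) = 22
Check: 2^22 = 4194304 <= 4270598 < 8388608 = 2^23


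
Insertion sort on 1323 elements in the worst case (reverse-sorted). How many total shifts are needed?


In the worst case (reverse-sorted), each element shifts past all previous:
  Element 1: 1 shifts
  Element 2: 2 shifts
  Element 3: 3 shifts
  Element 4: 4 shifts
  Element 5: 5 shifts
  ...
  Element 1322: 1322 shifts
Total = 1 + 2 + ... + 1322
= 1323*(1323-1)/2 = 874503


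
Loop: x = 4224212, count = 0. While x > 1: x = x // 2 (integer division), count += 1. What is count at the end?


The variable x halves each step:
x = 4224212 -> 2112106 -> 1056053 -> 528026 -> 264013 -> 132006 -> 66003 -> 33001 -> 16500 -> 8250 -> 4125 -> 2062 -> 1031 -> 515 -> 257 -> 128 -> 64 -> 32 -> 16 -> 8 -> 4 -> 2 -> 1
Number of halvings = floor(log2(4224212)) = 22


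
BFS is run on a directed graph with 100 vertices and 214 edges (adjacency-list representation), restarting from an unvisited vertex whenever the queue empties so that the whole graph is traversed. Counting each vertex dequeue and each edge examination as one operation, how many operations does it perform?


A full BFS traversal dequeues each vertex exactly once and examines each directed edge exactly once.
V = 100 (vertex processing cost)
E = 214 (edge examination cost)
Total operations proportional to V + E = 100 + 214 = 314


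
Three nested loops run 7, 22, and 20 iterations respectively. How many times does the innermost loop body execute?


Loop 1 (outermost): 7 iterations
Loop 2 (middle): 22 iterations per outer
Loop 3 (innermost): 20 iterations per middle
Total = 7 * 22 * 20 = 3080


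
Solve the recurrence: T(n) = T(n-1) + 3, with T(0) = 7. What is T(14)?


Unrolling the recurrence:
T(14) = T(13) + 3
       = T(12) + 3 + 3
       = T(11) + 3*3
       ...
       = T(0) + 3*14
       = 7 + 42 = 49


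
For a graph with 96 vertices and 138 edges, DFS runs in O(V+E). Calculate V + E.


A full DFS traversal visits each vertex once and examines each edge once.
V = 96
E = 138
Sum = 96 + 138 = 234


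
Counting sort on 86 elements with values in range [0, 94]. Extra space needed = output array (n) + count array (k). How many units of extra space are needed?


Output array size: 86 (to store sorted result)
Count array size: 95 (one slot per possible value, range 0 to 94)
Total extra space = 86 + 95 = 181


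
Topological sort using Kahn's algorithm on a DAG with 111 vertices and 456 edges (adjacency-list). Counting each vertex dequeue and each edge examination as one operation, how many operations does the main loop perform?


Kahn's algorithm:
  1. Compute in-degrees: O(V + E)
  2. Process queue: each vertex dequeued once (O(V))
     each edge examined once (O(E))
Total = V + E = 111 + 456 = 567


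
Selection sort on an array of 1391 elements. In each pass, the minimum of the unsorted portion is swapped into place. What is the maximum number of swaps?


Selection sort performs one swap per pass:
  Pass 1: find min in positions 0 to 1390, swap with position 0
  Pass 2: find min in positions 1 to 1390, swap with position 1
  Pass 3: find min in positions 2 to 1390, swap with position 2
  Pass 4: find min in positions 3 to 1390, swap with position 3
  Pass 5: find min in positions 4 to 1390, swap with position 4
  ... (1385 more passes)
Total passes (and swaps) = n - 1 = 1391 - 1 = 1390


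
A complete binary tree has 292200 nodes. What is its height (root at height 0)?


In a complete binary tree, level k holds nodes 2^k .. 2^(k+1)-1 (1-indexed).
Height = floor(log2(n)) = floor(log2(292200)) = 18
Check: 2^18 = 262144 <= 292200 < 524288 = 2^19


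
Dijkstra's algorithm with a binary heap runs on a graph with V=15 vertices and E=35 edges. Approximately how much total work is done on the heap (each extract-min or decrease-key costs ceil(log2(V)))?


Dijkstra with a binary heap: each vertex is extracted once, each edge may relax once.
Each heap operation costs O(log V).
V + E = 15 + 35 = 50
ceil(log2(15)) = 4 (since 2^3 = 8 < 15 <= 16 = 2^4)
Total heap work = (V+E) * ceil(log2(V)) = 50 * 4 = 200


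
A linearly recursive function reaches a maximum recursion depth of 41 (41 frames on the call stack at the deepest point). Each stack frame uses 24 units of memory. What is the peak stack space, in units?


Maximum recursion depth = 41 frames
Memory per frame = 24 units
Total stack space = depth * frame_size
= 41 * 24 = 984


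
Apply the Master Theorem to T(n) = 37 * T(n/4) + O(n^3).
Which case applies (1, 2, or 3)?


The Master Theorem: T(n) = a*T(n/b) + O(n^c)
  a = 37, b = 4, c = 3
log_b(a) = log_4(37) ~ 2.605
Compare b^c with a: 4^3 = 64 > 37, so c > log_b(a).
Since c > log_b(a), Case 3 applies.
T(n) = O(n^3)
Master Theorem case = 3


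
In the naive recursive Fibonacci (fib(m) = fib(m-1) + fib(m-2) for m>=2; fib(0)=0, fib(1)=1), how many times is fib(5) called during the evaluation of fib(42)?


Let N(m) = number of times fib(m) is called while evaluating fib(42).
N(42) = 1 (the initial call).
N(41) = 1 (only fib(42) calls it).
For 1 <= m <= 40: fib(m) is called by fib(m+1) and fib(m+2), so
  N(m) = N(m+1) + N(m+2).
fib(0) is called only by fib(2), so N(0) = N(2).
Walk down from m=42:
  N(42)=1, N(41)=1, N(40)=2, N(39)=3, N(38)=5, N(37)=8, N(36)=13, N(35)=21, N(34)=34, N(33)=55, N(32)=89, N(31)=144, N(30)=233, N(29)=377, N(28)=610, N(27)=987, N(26)=1597, N(25)=2584, N(24)=4181, N(23)=6765, N(22)=10946, N(21)=17711, N(20)=28657, N(19)=46368, N(18)=75025, N(17)=121393, N(16)=196418, N(15)=317811, N(14)=514229, N(13)=832040, N(12)=1346269, N(11)=2178309, N(10)=3524578, N(9)=5702887, N(8)=9227465, N(7)=14930352, N(6)=24157817, N(5)=39088169
N(5) = 39088169


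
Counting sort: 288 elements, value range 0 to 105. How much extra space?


n = 288 (output array)
k = 106 (count array for 106 distinct values)
Extra space = 288 + 106 = 394


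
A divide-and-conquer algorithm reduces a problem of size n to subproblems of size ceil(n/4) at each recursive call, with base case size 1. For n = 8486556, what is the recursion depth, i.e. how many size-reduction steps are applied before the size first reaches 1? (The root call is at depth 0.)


Each step divides the size by 4 (rounding up); after k steps the size is ceil(n/4^k), which equals 1 exactly when 4^k >= n.
So the depth is the smallest k with 4^k >= 8486556, i.e. ceil(log_4(8486556)).
4^11 = 4194304 < 8486556 <= 16777216 = 4^12
Recursion depth = 12


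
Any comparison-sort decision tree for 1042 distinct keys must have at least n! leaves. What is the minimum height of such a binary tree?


A binary decision tree of height h has at most 2^h leaves and needs at least n! of them, so h >= ceil(log2(n!)).
1042! is far too large to multiply out, so use Stirling's series:
  ln(n!) ~ n ln n - n + (1/2) ln(2 pi n) + 1/(12n)  (error below 1/(360 n^3), negligible here)
  ln(1042) = 6.9488972
  n ln n = 1042 * 6.9488972 = 7240.7509
  (1/2) ln(2 pi * 1042) = (1/2) ln(6547.0791) = 4.3934
  1/(12*1042) = 0.0001
  ln(1042!) ~ 7240.7509 - 1042 + 4.3934 + 0.0001 = 6203.1444
Convert to base 2: log2(1042!) = 6203.1444 / ln 2 = 6203.1444 / 0.69314718 = 8949.2457
ceil(8949.2457) = 8950


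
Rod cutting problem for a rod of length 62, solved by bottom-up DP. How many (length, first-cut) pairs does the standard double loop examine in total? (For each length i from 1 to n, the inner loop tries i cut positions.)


For each subproblem length i = 1..62, the inner loop considers i possible first cuts.
Total = 1 + 2 + ... + 62
= 62*(62+1)/2
= 62*63/2 = 1953


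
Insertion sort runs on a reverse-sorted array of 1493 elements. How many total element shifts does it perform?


Sum of shifts = 1 + 2 + 3 + ... + 1492
= 1493 * 1492 / 2
= 2227556 / 2
= 1113778


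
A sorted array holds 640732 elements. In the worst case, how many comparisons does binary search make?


Halving sequence: 640732 -> 320366 -> 160183 -> 80091 -> 40045 -> 20022 -> 10011 -> 5005 -> 2502 -> 1251 -> 625 -> 312 -> 156 -> 78 -> 39 -> 19 -> 9 -> 4 -> 2 -> 1
Number of halvings = 19
Max comparisons = 19 + 1 = 20


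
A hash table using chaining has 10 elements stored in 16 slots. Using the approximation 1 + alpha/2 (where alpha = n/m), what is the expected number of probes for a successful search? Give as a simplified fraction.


Load factor alpha = n/m = 10/16
Expected probes = 1 + alpha/2 = 1 + 10/(2*16)
= 1 + 10/32
= 32/32 + 10/32
= 42/32
Simplify: 21/16


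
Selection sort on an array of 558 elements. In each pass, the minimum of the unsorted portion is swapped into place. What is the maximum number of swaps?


Selection sort performs one swap per pass:
  Pass 1: find min in positions 0 to 557, swap with position 0
  Pass 2: find min in positions 1 to 557, swap with position 1
  Pass 3: find min in positions 2 to 557, swap with position 2
  Pass 4: find min in positions 3 to 557, swap with position 3
  Pass 5: find min in positions 4 to 557, swap with position 4
  ... (552 more passes)
Total passes (and swaps) = n - 1 = 558 - 1 = 557


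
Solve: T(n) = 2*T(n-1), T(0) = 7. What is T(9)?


Unrolling:
T(9) = 2*T(8) = 2^2*T(7) = ... = 2^9*T(0)
= 2^9 * 7
= 512 * 7 = 3584


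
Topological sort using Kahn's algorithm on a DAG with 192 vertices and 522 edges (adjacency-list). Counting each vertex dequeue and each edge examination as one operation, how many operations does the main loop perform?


Kahn's algorithm:
  1. Compute in-degrees: O(V + E)
  2. Process queue: each vertex dequeued once (O(V))
     each edge examined once (O(E))
Total = V + E = 192 + 522 = 714


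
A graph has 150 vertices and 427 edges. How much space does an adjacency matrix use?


Adjacency matrix: V x V grid of entries
Space = V^2 = 150^2 = 150 * 150 = 22500


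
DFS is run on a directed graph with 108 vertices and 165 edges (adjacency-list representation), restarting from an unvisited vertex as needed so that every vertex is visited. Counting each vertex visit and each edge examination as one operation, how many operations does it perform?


A full DFS traversal processes each vertex exactly once (push/pop on stack).
Each directed edge is examined once.
V = 108, E = 165
V + E = 273


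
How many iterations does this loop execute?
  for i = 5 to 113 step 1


The loop variable i takes values starting at 5 and increments by 1 each iteration.
Sequence: i = 5, 6, 7, 8, 9, 10, 11, 12, 13, ...
The upper bound 113 is inclusive, so the count is floor((last - first) / step) + 1:
floor((113 - 5) / 1) + 1 = floor(108/1) + 1 = 108 + 1 = 109


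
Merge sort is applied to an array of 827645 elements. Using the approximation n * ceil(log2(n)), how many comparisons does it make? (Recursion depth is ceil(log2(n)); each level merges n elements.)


Merge sort divides the array into halves recursively.
Number of levels = ceil(log2(827645)) = 20
At each level, approximately n = 827645 comparisons are needed for merging.
Total comparisons ~ n * ceil(log2(n)) = 827645 * 20 = 16552900


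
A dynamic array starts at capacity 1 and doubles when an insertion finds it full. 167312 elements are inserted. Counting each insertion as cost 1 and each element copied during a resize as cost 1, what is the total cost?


n = 167312
Insertion costs: 167312
Resizes copy 1, 2, 4, ... up to the largest power of 2 that is <= n-1 = 167311, i.e. 131072.
Copy costs = 1 + 2 + 4 + 8 + 16 + 32 + 64 + 128 + 256 + 512 + 1024 + 2048 + 4096 + 8192 + 16384 + 32768 + 65536 + 131072 = 262143
Total = 167312 + 262143 = 429455


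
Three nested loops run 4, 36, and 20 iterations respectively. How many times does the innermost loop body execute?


Loop 1 (outermost): 4 iterations
Loop 2 (middle): 36 iterations per outer
Loop 3 (innermost): 20 iterations per middle
Total = 4 * 36 * 20 = 2880


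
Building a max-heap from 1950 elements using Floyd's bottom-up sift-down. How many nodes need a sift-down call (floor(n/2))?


In a heap of 1950 elements (0-indexed array):
  Last element index: 1949
  Parent of last element: floor((1949 - 1) / 2) = 974
  Internal nodes: indices 0 to 974
  Count = floor(1950/2) = 975


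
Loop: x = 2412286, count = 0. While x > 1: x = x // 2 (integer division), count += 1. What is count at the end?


The variable x halves each step:
x = 2412286 -> 1206143 -> 603071 -> 301535 -> 150767 -> 75383 -> 37691 -> 18845 -> 9422 -> 4711 -> 2355 -> 1177 -> 588 -> 294 -> 147 -> 73 -> 36 -> 18 -> 9 -> 4 -> 2 -> 1
Number of halvings = floor(log2(2412286)) = 21


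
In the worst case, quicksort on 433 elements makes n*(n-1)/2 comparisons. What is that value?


Sum of comparisons per partition:
432 + 431 + ... + 1 + 0
= 433 * (433 - 1) / 2
= 433 * 432 / 2
= 93528


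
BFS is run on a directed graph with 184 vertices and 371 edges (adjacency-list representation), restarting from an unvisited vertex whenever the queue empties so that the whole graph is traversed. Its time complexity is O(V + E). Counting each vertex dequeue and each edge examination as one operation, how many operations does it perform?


A full BFS traversal dequeues each vertex exactly once and examines each directed edge exactly once.
V = 184 (vertex processing cost)
E = 371 (edge examination cost)
Total operations proportional to V + E = 184 + 371 = 555


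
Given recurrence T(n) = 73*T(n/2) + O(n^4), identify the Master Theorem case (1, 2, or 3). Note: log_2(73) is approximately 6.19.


Master Theorem parameters: a=73, b=2, c=4
log_b(a) = 6.19
Compare b^c with a: 2^4 = 16 < 73, so c < log_b(a).
Comparing c=4 vs log_b(a)=6.19:
4 < 6.19 => Case 1
Result: T(n) = O(n^(log_2 73)) ~ O(n^6.19)
Master Theorem case = 1


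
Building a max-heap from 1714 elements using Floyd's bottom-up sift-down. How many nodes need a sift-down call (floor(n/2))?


In a heap of 1714 elements (0-indexed array):
  Last element index: 1713
  Parent of last element: floor((1713 - 1) / 2) = 856
  Internal nodes: indices 0 to 856
  Count = floor(1714/2) = 857


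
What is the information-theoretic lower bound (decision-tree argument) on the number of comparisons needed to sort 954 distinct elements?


A binary decision tree of height h has at most 2^h leaves and needs at least n! of them, so h >= ceil(log2(n!)).
954! is far too large to multiply out, so use Stirling's series:
  ln(n!) ~ n ln n - n + (1/2) ln(2 pi n) + 1/(12n)  (error below 1/(360 n^3), negligible here)
  ln(954) = 6.8606637
  n ln n = 954 * 6.8606637 = 6545.0732
  (1/2) ln(2 pi * 954) = (1/2) ln(5994.1588) = 4.3493
  1/(12*954) = 0.0001
  ln(954!) ~ 6545.0732 - 954 + 4.3493 + 0.0001 = 5595.4226
Convert to base 2: log2(954!) = 5595.4226 / ln 2 = 5595.4226 / 0.69314718 = 8072.4884
ceil(8072.4884) = 8073


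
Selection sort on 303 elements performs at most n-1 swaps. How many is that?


Each of the 302 passes places one element in its final position.
Pass 1: swap minimum into position 0
Pass 2: swap minimum of remaining into position 1
...
Pass 302: last two elements, one swap
Maximum swaps = 303 - 1 = 302


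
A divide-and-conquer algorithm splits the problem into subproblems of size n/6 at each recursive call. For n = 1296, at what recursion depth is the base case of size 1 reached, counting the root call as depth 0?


At each depth, the problem size is divided by 6:
  Depth 0: problem size = 1296
  Depth 1: problem size = 216
  Depth 2: problem size = 36
  Depth 3: problem size = 6
  Depth 4: problem size = 1 (base case)
The base case is reached at depth log_6(1296) = 4 (the tree has 5 levels counting depth 0, but the depth asked for is 4).
Recursion depth = 4


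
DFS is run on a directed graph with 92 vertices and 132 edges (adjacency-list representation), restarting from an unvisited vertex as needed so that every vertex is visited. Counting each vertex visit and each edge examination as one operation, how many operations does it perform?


A full DFS traversal processes each vertex exactly once (push/pop on stack).
Each directed edge is examined once.
V = 92, E = 132
V + E = 224


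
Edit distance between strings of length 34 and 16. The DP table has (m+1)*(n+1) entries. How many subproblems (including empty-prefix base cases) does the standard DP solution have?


The table includes base cases (empty prefixes).
Rows: (m+1) = 35
Columns: (n+1) = 17
Total = 35 * 17 = 595


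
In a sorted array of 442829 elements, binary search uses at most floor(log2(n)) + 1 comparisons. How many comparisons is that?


Halving sequence: 442829 -> 221414 -> 110707 -> 55353 -> 27676 -> 13838 -> 6919 -> 3459 -> 1729 -> 864 -> 432 -> 216 -> 108 -> 54 -> 27 -> 13 -> 6 -> 3 -> 1
Number of halvings = 18
Max comparisons = 18 + 1 = 19


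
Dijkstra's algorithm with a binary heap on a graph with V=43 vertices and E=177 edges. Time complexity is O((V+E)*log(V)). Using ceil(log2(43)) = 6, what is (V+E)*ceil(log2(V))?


Dijkstra with a binary heap: each vertex is extracted once, each edge may relax once.
Each heap operation costs O(log V).
V + E = 43 + 177 = 220
ceil(log2(43)) = 6 (since 2^5 = 32 < 43 <= 64 = 2^6)
Total heap work = (V+E) * ceil(log2(V)) = 220 * 6 = 1320


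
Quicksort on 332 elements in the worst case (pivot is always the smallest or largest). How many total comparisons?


In the worst case, each partition step picks the worst pivot:
  Partition 1: 331 comparisons (n-1 elements to compare)
  Partition 2: 330 comparisons
  Partition 3: 329 comparisons
  Partition 4: 328 comparisons
  Partition 5: 327 comparisons
  ...
  Last partition: 0 comparisons
Total = (n-1) + (n-2) + ... + 1 + 0 = n*(n-1)/2
= 332*331/2 = 54946


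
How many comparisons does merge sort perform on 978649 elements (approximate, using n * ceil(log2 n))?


Recursion depth: ceil(log2(978649)) = 20
Each recursion level merges n = 978649 elements
Total = 978649 * 20 = 19572980


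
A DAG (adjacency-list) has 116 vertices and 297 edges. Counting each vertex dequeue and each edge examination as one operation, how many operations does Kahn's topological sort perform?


V = 116 (vertex processing)
E = 297 (edge processing)
V + E = 116 + 297 = 413


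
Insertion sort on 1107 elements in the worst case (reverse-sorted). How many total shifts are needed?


In the worst case (reverse-sorted), each element shifts past all previous:
  Element 1: 1 shifts
  Element 2: 2 shifts
  Element 3: 3 shifts
  Element 4: 4 shifts
  Element 5: 5 shifts
  ...
  Element 1106: 1106 shifts
Total = 1 + 2 + ... + 1106
= 1107*(1107-1)/2 = 612171


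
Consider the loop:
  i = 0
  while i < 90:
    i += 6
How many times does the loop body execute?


Starting at i = 0, each iteration adds 6.
Iterations until i >= 90:
  Iteration 1: i = 0 -> i = 6
  Iteration 2: i = 6 -> i = 12
  Iteration 3: i = 12 -> i = 18
  Iteration 4: i = 18 -> i = 24
  Iteration 5: i = 24 -> i = 30
  Iteration 6: i = 30 -> i = 36
  Iteration 7: i = 36 -> i = 42
  Iteration 8: i = 42 -> i = 48
  ... continuing ...
Total iterations = ceil(90/6) = 15


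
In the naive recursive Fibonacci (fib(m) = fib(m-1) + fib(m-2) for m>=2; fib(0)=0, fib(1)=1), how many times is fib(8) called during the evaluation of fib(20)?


Let N(m) = number of times fib(m) is called while evaluating fib(20).
N(20) = 1 (the initial call).
N(19) = 1 (only fib(20) calls it).
For 1 <= m <= 18: fib(m) is called by fib(m+1) and fib(m+2), so
  N(m) = N(m+1) + N(m+2).
fib(0) is called only by fib(2), so N(0) = N(2).
Walk down from m=20:
  N(20)=1, N(19)=1, N(18)=2, N(17)=3, N(16)=5, N(15)=8, N(14)=13, N(13)=21, N(12)=34, N(11)=55, N(10)=89, N(9)=144, N(8)=233
N(8) = 233
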